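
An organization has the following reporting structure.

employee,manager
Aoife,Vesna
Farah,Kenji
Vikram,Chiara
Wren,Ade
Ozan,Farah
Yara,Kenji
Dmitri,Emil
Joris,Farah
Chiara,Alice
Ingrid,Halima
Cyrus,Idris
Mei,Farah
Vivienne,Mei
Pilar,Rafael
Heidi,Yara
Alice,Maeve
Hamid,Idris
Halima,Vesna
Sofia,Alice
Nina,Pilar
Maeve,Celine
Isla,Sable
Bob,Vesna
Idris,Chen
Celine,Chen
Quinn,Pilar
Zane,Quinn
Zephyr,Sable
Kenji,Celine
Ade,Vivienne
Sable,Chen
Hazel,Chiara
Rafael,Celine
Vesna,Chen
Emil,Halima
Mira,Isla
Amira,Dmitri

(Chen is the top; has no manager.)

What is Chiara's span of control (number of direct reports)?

2

Chiara directly manages Vikram, Hazel. That is 2 direct reports.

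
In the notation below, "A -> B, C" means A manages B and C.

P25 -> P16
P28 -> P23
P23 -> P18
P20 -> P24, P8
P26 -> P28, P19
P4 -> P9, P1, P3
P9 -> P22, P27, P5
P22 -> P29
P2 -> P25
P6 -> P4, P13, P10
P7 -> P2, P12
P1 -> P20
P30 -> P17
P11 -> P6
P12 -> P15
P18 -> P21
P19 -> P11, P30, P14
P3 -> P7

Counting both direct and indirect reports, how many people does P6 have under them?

19

P6 directly manages P4, P13, P10. Under P4: P3, P7, P12, P15, P2, P25, P16, P1, P20, P8, P24, P9, P5, P27, P22, P29 (16). P13 has no reports. P10 has no reports. So P6's organization is 3 direct reports plus everyone under them: 17 + 1 + 1 = 19.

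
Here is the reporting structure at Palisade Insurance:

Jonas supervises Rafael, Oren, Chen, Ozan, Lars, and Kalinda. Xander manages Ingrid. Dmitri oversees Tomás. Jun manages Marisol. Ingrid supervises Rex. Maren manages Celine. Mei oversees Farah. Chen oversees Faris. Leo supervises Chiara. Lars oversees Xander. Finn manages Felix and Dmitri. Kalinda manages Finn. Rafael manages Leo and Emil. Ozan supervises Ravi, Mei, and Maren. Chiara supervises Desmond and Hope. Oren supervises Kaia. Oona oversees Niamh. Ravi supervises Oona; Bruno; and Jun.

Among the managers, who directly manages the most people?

Direct-report counts: Jonas has 6; Rafael has 2; Leo has 1; Chiara has 2; Oren has 1; Kalinda has 1; Finn has 2; Dmitri has 1; Lars has 1; Xander has 1; Ingrid has 1; Chen has 1; Ozan has 3; Maren has 1; Mei has 1; Ravi has 3; Jun has 1; Oona has 1. The largest is 6, held by Jonas.

Jonas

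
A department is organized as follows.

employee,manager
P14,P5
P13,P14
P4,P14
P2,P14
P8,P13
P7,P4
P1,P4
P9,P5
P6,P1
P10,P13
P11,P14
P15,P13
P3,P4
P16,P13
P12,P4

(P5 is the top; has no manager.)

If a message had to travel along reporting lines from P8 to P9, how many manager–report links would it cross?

P8 is 3 levels below P5, and P9 is 1 level below P5 (their lowest common manager). The shortest path runs up from P8 to P5 and back down to P9: 3 + 1 = 4 links.

4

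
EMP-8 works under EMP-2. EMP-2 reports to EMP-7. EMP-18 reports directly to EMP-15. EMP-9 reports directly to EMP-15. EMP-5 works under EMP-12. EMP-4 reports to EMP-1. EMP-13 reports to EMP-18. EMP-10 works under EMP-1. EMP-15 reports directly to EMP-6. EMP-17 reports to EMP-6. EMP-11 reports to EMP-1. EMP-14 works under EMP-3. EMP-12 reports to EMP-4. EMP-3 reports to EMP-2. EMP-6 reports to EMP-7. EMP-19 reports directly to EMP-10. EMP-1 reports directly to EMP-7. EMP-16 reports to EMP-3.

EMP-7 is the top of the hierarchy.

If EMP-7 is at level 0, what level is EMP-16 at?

Chain from EMP-16 up to EMP-7: EMP-16 → EMP-3 → EMP-2 → EMP-7. That is 3 steps up, so EMP-16 is 3 levels below EMP-7.

3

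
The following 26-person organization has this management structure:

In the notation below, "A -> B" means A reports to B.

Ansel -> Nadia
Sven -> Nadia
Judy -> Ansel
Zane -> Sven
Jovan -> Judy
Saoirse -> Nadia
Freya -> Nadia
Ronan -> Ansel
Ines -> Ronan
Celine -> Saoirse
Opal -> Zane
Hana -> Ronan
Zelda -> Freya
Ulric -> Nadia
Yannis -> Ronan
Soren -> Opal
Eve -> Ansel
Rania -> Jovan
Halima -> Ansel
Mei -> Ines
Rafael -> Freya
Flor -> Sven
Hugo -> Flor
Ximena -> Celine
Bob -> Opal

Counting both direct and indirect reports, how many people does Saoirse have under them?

2

Saoirse directly manages Celine. Under Celine: Ximena (1). That's 2 in total.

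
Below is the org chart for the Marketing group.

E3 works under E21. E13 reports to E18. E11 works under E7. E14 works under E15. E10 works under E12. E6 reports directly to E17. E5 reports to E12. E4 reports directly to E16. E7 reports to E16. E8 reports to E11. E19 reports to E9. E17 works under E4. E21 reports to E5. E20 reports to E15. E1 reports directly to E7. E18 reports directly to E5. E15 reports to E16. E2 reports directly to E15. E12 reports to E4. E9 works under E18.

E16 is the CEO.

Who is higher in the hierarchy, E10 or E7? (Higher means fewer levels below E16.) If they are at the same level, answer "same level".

E10 is 3 levels below E16; E7 is 1. E7 is higher.

E7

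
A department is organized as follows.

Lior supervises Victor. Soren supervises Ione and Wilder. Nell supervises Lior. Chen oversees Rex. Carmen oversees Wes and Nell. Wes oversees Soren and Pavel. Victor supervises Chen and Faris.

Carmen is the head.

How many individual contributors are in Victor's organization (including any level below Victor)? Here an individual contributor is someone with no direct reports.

The people in Victor's organization with no one reporting to them are Faris, Rex. That is 2.

2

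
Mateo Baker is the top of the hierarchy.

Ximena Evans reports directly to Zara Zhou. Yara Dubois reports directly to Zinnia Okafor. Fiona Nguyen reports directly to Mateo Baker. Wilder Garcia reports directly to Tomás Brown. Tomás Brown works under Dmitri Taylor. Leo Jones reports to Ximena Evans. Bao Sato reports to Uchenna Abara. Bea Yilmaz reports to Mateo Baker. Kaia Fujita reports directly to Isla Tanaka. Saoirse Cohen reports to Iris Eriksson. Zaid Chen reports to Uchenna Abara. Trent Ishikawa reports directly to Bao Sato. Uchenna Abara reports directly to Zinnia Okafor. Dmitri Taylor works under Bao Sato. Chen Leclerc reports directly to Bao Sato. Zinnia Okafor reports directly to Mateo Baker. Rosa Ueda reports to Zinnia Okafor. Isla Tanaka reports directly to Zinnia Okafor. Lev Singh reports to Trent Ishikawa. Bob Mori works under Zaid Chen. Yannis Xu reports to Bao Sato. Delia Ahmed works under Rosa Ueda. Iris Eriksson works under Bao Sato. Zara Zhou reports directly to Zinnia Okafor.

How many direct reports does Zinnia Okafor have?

5

Zinnia Okafor directly manages Uchenna Abara, Isla Tanaka, Zara Zhou, Rosa Ueda, Yara Dubois. That is 5 direct reports.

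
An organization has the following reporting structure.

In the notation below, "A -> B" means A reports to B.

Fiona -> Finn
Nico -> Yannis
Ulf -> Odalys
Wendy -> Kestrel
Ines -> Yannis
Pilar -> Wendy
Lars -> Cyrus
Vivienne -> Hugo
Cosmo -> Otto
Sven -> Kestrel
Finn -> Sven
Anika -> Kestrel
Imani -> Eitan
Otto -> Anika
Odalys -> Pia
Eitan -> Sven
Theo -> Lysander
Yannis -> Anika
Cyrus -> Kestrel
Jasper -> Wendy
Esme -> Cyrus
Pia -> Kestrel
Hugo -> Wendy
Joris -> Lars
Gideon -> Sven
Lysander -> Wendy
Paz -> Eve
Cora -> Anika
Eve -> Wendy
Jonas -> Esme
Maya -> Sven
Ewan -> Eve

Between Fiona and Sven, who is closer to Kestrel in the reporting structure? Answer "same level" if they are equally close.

Fiona is 3 levels below Kestrel; Sven is 1. Sven is higher.

Sven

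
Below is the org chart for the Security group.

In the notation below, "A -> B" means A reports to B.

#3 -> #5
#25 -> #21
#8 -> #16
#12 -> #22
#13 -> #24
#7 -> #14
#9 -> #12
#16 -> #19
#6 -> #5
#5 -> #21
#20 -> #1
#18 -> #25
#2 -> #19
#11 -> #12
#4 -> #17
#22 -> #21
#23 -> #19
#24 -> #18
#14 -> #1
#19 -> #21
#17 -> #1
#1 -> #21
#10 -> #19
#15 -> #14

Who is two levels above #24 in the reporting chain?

#25

#24 reports to #18, and #18 reports to #25. So #24's skip-level manager is #25.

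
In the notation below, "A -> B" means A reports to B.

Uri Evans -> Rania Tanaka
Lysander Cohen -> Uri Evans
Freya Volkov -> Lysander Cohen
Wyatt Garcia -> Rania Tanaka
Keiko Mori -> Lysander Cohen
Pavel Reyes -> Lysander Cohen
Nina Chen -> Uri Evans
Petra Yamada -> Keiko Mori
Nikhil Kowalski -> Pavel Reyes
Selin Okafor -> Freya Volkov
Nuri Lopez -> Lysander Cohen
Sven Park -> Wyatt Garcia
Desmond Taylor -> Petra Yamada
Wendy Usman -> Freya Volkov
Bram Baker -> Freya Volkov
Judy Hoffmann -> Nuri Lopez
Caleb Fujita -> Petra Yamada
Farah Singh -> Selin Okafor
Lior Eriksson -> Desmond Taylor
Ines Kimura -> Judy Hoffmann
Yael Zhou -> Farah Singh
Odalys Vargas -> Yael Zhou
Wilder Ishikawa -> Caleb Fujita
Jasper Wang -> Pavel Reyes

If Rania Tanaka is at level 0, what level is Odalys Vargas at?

Chain from Odalys Vargas up to Rania Tanaka: Odalys Vargas → Yael Zhou → Farah Singh → Selin Okafor → Freya Volkov → Lysander Cohen → Uri Evans → Rania Tanaka. That is 7 steps up, so Odalys Vargas is 7 levels below Rania Tanaka.

7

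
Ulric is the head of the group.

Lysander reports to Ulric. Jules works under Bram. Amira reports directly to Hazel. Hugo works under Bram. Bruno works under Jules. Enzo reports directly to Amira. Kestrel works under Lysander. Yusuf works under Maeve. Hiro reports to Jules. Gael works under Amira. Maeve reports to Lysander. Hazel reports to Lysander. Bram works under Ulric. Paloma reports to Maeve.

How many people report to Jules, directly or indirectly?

2

Jules directly manages Bruno, Hiro. Bruno has no reports. Hiro has no reports. So Jules's organization is 2 direct reports plus everyone under them: 1 + 1 = 2.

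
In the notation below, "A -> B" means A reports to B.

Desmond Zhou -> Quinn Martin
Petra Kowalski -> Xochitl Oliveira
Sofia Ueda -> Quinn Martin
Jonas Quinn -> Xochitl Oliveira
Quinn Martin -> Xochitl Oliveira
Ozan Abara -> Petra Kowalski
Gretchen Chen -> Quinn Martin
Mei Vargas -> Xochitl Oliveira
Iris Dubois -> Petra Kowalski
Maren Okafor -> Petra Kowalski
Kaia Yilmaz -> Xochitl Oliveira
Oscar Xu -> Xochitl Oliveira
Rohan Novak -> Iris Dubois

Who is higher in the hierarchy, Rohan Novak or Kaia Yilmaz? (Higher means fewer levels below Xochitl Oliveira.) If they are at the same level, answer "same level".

Rohan Novak is 3 levels below Xochitl Oliveira; Kaia Yilmaz is 1. Kaia Yilmaz is higher.

Kaia Yilmaz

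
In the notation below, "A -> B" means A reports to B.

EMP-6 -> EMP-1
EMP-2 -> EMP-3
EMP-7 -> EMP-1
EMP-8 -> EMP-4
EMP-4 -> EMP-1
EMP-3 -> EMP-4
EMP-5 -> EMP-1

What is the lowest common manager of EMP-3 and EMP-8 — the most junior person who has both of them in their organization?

EMP-4

EMP-3's chain of managers is EMP-4, EMP-1. EMP-8's chain of managers is EMP-4, EMP-1. The first manager that appears in both chains is EMP-4.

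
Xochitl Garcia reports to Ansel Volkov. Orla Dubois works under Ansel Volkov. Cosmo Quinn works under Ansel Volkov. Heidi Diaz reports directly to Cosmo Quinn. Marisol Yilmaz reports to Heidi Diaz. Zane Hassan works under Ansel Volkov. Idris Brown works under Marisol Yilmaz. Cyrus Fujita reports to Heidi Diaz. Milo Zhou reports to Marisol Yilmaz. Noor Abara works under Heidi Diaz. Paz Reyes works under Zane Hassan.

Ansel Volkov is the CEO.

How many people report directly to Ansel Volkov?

4

Ansel Volkov directly manages Xochitl Garcia, Orla Dubois, Cosmo Quinn, Zane Hassan. That is 4 direct reports.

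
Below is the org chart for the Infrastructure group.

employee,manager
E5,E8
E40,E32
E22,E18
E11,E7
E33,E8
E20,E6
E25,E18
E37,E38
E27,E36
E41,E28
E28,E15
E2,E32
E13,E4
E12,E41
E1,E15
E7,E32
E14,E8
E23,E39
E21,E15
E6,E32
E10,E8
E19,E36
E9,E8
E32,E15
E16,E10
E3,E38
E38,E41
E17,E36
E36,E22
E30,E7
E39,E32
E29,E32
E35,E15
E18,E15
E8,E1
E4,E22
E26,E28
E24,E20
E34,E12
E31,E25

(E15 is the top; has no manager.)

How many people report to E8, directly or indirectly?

E8 directly manages E33, E10, E9, E14, E5. E33 has no reports. Under E10: E16 (1). E9 has no reports. E14 has no reports. E5 has no reports. So E8's organization is 5 direct reports plus everyone under them: 1 + 2 + 1 + 1 + 1 = 6.

6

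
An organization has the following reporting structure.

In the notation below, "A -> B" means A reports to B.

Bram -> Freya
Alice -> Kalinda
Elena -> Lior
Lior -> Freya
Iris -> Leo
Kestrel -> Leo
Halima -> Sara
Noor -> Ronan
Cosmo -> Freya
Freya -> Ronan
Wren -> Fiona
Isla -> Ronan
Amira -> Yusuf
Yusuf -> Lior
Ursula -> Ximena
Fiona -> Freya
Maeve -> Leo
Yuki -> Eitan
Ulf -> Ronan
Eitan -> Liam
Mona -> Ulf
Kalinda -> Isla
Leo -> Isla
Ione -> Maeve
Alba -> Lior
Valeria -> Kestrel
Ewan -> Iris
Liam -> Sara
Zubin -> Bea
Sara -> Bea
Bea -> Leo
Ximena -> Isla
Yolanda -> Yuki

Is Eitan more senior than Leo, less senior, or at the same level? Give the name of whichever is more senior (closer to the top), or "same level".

Eitan is 6 levels below Ronan; Leo is 2. Leo is higher.

Leo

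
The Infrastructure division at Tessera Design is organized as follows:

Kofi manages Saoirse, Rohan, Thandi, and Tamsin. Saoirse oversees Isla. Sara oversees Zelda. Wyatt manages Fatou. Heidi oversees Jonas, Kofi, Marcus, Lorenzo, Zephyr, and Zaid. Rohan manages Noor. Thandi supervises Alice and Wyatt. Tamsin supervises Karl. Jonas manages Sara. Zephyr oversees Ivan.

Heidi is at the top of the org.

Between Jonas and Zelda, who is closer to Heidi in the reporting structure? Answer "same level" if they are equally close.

Jonas is 1 level below Heidi; Zelda is 3. Jonas is higher.

Jonas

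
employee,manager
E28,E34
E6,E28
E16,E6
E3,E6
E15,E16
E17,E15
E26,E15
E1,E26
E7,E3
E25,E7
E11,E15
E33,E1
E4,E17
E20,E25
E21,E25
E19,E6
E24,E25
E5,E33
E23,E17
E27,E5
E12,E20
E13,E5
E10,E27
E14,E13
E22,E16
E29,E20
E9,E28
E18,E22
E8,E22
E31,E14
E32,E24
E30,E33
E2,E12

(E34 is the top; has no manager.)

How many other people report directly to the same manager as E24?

E24 reports to E25. E25's other direct reports are E20, E21 — 2 peers.

2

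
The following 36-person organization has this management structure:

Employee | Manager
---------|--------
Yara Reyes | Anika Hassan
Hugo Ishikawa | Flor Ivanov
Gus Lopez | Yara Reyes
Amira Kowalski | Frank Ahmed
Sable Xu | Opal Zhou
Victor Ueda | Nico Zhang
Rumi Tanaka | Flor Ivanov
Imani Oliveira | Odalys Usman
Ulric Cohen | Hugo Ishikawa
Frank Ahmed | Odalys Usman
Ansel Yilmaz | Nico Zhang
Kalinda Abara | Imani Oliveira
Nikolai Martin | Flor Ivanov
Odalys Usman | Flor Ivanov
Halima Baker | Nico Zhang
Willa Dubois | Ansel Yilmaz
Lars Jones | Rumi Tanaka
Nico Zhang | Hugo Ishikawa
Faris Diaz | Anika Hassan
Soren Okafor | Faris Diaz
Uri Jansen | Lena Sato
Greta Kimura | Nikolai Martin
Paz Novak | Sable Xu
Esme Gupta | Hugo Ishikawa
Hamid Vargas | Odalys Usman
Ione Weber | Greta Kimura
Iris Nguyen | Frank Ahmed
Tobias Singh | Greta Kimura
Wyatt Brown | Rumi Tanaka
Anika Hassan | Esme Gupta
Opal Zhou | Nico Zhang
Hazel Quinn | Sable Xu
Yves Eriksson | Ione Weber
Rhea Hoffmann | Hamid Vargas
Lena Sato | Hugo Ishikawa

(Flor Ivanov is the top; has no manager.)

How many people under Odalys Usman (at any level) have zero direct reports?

4

The people in Odalys Usman's organization with no one reporting to them are Kalinda Abara, Rhea Hoffmann, Amira Kowalski, Iris Nguyen. That is 4.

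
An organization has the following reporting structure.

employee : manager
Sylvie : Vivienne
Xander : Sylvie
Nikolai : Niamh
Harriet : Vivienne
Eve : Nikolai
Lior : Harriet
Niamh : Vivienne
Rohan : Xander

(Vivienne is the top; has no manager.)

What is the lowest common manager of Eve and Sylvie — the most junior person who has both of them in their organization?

Vivienne

Eve's chain of managers is Nikolai, Niamh, Vivienne. Sylvie's chain of managers is Vivienne. The first manager that appears in both chains is Vivienne.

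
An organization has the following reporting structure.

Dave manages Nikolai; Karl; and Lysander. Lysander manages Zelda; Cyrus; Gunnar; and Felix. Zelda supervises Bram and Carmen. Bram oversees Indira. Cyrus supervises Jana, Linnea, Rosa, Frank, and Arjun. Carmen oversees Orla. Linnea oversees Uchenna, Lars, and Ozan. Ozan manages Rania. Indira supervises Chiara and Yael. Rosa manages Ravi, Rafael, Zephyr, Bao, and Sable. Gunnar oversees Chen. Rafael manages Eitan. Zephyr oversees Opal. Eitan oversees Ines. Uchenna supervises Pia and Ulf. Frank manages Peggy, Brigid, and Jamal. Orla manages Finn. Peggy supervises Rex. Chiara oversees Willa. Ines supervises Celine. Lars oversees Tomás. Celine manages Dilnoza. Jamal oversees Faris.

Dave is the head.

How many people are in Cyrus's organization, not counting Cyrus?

27

Cyrus directly manages Jana, Linnea, Rosa, Frank, Arjun. Jana has no reports. Under Linnea: Lars, Tomás, Uchenna, Ulf, Pia, Ozan, Rania (7). Under Rosa: Sable, Bao, Zephyr, Opal, Rafael, Eitan, Ines, Celine, Dilnoza, Ravi (10). Under Frank: Jamal, Faris, Brigid, Peggy, Rex (5). Arjun has no reports. So Cyrus's organization is 5 direct reports plus everyone under them: 1 + 8 + 11 + 6 + 1 = 27.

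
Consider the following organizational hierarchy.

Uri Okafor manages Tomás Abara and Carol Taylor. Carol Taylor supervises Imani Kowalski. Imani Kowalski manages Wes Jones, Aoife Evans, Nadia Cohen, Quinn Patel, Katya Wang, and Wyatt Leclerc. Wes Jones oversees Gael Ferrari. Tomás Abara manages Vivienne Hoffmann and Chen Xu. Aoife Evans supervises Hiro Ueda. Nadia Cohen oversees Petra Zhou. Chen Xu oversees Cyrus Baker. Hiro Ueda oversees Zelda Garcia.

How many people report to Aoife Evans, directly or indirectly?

Aoife Evans directly manages Hiro Ueda. Under Hiro Ueda: Zelda Garcia (1). That's 2 in total.

2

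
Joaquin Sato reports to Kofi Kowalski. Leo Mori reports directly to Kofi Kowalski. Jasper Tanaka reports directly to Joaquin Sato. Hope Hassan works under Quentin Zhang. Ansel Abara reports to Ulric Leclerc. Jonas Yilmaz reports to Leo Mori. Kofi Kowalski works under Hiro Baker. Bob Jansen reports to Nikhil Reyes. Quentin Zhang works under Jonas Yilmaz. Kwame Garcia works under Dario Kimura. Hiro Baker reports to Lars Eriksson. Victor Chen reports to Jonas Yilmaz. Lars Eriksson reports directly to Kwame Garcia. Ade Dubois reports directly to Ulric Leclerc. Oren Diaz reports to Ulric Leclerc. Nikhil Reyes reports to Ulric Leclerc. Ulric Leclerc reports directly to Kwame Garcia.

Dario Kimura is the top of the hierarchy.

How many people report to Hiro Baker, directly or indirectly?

Hiro Baker directly manages Kofi Kowalski. Under Kofi Kowalski: Joaquin Sato, Jasper Tanaka, Leo Mori, Jonas Yilmaz, Quentin Zhang, Hope Hassan, Victor Chen (7). That's 8 in total.

8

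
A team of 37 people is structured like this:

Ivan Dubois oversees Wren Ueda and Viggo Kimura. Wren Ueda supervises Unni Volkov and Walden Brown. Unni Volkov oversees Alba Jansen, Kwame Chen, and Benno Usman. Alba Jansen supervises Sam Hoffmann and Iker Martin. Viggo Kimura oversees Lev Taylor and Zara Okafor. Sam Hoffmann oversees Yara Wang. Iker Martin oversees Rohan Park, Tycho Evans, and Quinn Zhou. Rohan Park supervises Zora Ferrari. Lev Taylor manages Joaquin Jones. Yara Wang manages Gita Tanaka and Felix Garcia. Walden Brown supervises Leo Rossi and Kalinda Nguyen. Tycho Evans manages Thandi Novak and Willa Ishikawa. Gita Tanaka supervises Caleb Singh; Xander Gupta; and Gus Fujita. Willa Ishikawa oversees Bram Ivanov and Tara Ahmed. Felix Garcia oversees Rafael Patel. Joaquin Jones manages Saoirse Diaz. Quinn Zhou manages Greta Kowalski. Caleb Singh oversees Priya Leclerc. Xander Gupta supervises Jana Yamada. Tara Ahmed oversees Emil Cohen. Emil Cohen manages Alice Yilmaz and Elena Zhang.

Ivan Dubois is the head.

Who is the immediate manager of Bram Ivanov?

Bram Ivanov reports directly to Willa Ishikawa.

Willa Ishikawa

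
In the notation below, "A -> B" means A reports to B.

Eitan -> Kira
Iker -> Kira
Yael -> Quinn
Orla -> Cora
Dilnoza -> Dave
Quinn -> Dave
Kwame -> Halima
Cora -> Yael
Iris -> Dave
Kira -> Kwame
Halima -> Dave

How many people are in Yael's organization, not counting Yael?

Yael directly manages Cora. Under Cora: Orla (1). That's 2 in total.

2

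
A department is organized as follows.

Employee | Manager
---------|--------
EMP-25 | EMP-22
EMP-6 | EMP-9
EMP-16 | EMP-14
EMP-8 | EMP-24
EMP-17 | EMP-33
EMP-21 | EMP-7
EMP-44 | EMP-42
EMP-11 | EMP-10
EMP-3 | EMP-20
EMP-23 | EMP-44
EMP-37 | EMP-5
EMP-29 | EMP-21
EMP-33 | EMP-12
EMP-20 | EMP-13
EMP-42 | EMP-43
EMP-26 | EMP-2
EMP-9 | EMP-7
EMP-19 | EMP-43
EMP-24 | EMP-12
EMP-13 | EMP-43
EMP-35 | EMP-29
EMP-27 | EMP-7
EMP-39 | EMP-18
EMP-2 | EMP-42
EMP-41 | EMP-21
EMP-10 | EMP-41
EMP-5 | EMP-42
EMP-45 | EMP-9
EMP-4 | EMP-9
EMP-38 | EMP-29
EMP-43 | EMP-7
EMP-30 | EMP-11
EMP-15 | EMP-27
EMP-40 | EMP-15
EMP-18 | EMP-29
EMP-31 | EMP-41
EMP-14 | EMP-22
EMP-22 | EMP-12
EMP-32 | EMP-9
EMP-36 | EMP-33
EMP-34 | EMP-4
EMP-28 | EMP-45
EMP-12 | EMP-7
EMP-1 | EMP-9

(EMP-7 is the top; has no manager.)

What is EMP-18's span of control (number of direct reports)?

1

EMP-18 directly manages EMP-39. That is 1 direct report.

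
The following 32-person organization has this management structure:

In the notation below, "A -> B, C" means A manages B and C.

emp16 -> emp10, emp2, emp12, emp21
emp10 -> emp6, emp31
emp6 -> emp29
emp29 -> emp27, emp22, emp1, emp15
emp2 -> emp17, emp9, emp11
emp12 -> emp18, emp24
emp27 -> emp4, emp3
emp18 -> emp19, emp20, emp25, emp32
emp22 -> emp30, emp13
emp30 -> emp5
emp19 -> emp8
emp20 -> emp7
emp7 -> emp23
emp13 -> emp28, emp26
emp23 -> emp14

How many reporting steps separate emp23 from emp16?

Chain from emp23 up to emp16: emp23 → emp7 → emp20 → emp18 → emp12 → emp16. That is 5 steps up, so emp23 is 5 levels below emp16.

5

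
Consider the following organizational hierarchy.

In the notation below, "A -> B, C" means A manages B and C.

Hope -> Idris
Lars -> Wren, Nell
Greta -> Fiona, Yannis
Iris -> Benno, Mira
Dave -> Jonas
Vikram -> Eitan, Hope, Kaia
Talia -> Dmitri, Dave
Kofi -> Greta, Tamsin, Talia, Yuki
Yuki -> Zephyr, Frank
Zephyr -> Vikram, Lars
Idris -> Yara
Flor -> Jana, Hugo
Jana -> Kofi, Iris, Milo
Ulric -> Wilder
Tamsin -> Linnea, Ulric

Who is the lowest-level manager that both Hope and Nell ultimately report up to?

Hope's chain of managers is Vikram, Zephyr, Yuki, Kofi, Jana, Flor. Nell's chain of managers is Lars, Zephyr, Yuki, Kofi, Jana, Flor. The first manager that appears in both chains is Zephyr.

Zephyr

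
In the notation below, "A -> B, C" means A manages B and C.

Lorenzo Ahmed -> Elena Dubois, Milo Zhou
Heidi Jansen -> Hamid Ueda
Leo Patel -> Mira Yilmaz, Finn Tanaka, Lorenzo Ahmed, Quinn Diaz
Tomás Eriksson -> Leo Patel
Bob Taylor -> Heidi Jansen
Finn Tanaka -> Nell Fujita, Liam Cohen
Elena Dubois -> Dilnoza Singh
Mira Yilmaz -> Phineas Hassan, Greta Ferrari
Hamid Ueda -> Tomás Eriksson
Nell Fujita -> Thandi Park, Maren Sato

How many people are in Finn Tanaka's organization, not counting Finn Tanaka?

4

Finn Tanaka directly manages Nell Fujita, Liam Cohen. Under Nell Fujita: Maren Sato, Thandi Park (2). Liam Cohen has no reports. So Finn Tanaka's organization is 2 direct reports plus everyone under them: 3 + 1 = 4.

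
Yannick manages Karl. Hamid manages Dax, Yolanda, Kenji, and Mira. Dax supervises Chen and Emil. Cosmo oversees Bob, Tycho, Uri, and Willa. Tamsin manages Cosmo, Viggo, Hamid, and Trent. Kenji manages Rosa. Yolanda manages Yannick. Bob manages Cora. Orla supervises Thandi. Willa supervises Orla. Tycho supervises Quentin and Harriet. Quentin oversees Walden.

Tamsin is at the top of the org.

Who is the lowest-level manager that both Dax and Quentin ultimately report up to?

Dax's chain of managers is Hamid, Tamsin. Quentin's chain of managers is Tycho, Cosmo, Tamsin. The first manager that appears in both chains is Tamsin.

Tamsin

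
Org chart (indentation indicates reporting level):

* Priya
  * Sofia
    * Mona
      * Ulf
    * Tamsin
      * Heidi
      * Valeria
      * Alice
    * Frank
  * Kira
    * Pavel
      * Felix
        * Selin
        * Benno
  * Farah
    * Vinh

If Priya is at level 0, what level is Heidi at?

Chain from Heidi up to Priya: Heidi → Tamsin → Sofia → Priya. That is 3 steps up, so Heidi is 3 levels below Priya.

3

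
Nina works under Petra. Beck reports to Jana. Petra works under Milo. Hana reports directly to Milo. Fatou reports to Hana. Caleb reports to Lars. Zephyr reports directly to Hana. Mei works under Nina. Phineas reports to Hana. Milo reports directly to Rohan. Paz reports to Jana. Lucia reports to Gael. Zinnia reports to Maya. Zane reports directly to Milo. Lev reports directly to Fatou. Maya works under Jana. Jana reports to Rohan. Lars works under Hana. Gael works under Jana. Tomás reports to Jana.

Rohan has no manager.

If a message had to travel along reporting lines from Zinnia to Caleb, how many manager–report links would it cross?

Zinnia is 3 levels below Rohan, and Caleb is 4 levels below Rohan (their lowest common manager). The shortest path runs up from Zinnia to Rohan and back down to Caleb: 3 + 4 = 7 links.

7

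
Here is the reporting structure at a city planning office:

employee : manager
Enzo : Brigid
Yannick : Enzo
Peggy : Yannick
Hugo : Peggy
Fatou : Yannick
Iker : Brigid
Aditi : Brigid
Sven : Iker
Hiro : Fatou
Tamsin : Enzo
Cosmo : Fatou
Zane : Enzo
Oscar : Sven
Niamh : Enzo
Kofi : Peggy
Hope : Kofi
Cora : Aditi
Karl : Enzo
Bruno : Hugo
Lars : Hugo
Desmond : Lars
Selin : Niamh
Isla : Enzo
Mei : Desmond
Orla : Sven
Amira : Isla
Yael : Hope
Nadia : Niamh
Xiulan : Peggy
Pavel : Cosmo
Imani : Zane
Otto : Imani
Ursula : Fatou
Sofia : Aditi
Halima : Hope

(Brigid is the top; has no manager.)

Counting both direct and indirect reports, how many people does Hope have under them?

2

Hope directly manages Yael, Halima. Yael has no reports. Halima has no reports. So Hope's organization is 2 direct reports plus everyone under them: 1 + 1 = 2.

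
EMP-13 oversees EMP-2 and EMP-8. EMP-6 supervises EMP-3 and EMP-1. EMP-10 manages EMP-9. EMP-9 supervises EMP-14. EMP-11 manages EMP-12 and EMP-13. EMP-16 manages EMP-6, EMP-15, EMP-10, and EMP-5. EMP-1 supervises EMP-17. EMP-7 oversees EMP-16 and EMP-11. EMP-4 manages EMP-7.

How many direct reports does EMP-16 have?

EMP-16 directly manages EMP-6, EMP-15, EMP-10, EMP-5. That is 4 direct reports.

4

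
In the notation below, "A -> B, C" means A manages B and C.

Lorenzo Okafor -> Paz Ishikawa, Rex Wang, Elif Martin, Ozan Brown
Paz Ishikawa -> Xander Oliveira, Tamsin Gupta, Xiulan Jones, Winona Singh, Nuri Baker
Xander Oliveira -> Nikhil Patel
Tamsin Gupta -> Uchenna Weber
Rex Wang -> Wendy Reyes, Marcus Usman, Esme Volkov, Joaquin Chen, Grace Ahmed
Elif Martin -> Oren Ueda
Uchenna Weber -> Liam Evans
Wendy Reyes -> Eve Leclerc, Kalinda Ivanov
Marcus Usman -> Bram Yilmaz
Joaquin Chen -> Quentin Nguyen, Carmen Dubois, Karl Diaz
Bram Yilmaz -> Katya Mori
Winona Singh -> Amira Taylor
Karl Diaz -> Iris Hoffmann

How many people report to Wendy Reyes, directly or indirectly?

Wendy Reyes directly manages Eve Leclerc, Kalinda Ivanov. Eve Leclerc has no reports. Kalinda Ivanov has no reports. So Wendy Reyes's organization is 2 direct reports plus everyone under them: 1 + 1 = 2.

2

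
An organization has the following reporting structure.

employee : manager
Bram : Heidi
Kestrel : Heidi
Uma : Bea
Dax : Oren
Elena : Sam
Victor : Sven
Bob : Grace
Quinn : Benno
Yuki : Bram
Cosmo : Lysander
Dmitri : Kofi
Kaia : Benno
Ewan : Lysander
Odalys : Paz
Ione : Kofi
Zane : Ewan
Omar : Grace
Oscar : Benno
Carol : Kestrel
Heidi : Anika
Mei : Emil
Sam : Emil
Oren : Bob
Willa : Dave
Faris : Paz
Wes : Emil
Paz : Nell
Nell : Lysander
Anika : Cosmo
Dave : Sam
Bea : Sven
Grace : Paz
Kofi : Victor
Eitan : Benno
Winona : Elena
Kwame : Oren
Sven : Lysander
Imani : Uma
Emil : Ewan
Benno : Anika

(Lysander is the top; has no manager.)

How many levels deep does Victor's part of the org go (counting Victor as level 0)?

The longest chain under Victor runs Victor → Kofi → Dmitri, which is 2 levels below Victor.

2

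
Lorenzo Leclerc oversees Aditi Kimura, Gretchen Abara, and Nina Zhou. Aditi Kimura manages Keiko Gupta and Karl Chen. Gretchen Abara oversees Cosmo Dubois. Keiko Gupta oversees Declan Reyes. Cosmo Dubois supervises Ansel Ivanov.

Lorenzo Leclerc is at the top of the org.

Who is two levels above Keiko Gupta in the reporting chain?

Lorenzo Leclerc

Keiko Gupta reports to Aditi Kimura, and Aditi Kimura reports to Lorenzo Leclerc. So Keiko Gupta's skip-level manager is Lorenzo Leclerc.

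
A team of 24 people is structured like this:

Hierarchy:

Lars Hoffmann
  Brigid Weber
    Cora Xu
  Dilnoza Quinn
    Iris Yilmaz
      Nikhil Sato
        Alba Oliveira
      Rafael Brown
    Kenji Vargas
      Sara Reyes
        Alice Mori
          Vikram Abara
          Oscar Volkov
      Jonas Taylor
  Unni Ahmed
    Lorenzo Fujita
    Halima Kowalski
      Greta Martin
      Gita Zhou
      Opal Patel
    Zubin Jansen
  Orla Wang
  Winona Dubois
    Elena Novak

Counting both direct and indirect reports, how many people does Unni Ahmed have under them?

6

Unni Ahmed directly manages Lorenzo Fujita, Halima Kowalski, Zubin Jansen. Lorenzo Fujita has no reports. Under Halima Kowalski: Opal Patel, Gita Zhou, Greta Martin (3). Zubin Jansen has no reports. So Unni Ahmed's organization is 3 direct reports plus everyone under them: 1 + 4 + 1 = 6.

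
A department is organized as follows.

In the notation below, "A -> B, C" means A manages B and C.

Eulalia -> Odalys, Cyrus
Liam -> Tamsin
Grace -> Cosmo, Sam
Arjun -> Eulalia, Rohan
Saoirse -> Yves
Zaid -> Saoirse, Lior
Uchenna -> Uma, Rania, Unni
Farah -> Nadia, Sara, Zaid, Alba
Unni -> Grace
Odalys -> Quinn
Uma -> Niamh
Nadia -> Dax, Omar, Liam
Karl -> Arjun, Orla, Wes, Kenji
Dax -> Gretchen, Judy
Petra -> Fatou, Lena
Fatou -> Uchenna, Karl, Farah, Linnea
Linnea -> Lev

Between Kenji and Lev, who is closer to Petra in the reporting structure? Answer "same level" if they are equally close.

Both Kenji and Lev are 3 levels below Petra.

same level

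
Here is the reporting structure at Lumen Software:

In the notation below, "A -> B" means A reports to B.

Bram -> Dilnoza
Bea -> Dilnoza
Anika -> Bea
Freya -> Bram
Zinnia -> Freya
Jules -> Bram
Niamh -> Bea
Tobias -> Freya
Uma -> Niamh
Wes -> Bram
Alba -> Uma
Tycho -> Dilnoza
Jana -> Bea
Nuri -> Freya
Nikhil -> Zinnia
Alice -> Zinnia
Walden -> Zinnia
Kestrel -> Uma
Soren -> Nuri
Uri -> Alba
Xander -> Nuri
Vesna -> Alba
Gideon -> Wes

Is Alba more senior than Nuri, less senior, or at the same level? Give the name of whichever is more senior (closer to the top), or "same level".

Nuri

Alba is 4 levels below Dilnoza; Nuri is 3. Nuri is higher.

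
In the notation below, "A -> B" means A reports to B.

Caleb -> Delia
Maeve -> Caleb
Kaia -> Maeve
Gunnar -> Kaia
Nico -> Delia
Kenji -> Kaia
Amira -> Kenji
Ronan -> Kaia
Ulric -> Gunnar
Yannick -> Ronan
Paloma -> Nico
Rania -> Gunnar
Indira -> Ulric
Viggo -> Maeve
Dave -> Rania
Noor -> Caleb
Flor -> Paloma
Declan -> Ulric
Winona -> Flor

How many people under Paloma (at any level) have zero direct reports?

The only person in Paloma's organization with no one reporting to them is Winona. That is 1.

1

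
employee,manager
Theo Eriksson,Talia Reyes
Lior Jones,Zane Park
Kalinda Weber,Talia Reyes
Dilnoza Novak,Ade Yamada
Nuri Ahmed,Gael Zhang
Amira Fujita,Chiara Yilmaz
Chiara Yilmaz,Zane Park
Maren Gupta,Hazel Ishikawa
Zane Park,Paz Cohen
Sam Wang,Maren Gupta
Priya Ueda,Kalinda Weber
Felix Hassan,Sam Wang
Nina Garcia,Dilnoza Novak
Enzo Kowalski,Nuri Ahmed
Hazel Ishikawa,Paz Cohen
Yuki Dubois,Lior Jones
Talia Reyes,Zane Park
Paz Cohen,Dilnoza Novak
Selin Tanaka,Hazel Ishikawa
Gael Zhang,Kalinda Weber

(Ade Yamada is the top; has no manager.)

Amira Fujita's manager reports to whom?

Amira Fujita reports to Chiara Yilmaz, and Chiara Yilmaz reports to Zane Park. So Amira Fujita's skip-level manager is Zane Park.

Zane Park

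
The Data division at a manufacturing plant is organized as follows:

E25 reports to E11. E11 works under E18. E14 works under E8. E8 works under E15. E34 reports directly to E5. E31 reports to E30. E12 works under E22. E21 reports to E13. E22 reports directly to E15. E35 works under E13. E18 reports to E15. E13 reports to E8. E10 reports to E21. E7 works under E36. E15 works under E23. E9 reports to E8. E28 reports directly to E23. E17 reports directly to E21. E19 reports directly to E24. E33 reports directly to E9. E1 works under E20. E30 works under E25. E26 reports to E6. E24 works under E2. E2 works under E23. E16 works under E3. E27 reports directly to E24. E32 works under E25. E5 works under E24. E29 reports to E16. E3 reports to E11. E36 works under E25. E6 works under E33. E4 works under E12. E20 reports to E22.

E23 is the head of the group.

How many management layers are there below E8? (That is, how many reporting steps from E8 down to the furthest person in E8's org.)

The longest chain under E8 runs E8 → E9 → E33 → E6 → E26, which is 4 levels below E8.

4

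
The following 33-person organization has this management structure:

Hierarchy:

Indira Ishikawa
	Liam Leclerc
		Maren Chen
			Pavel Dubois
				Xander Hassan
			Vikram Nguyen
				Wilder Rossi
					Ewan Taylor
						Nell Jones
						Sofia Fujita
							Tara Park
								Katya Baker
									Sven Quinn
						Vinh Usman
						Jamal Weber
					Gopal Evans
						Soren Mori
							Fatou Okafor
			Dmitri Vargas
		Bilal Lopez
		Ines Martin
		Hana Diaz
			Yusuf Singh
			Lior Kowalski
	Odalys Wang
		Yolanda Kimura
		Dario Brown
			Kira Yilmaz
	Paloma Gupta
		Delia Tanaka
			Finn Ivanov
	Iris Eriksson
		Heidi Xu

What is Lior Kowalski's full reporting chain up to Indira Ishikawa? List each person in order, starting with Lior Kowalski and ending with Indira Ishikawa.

Lior Kowalski reports to Hana Diaz. Hana Diaz reports to Liam Leclerc. Liam Leclerc reports to Indira Ishikawa. Indira Ishikawa is at the top.

Lior Kowalski -> Hana Diaz -> Liam Leclerc -> Indira Ishikawa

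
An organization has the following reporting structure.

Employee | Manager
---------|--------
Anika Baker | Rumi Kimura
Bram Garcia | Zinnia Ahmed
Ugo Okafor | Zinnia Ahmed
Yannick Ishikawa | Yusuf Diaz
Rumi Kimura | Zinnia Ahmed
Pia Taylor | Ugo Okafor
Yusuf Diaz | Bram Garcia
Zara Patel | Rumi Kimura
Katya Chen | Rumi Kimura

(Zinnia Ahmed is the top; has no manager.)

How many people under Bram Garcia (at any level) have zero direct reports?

The only person in Bram Garcia's organization with no one reporting to them is Yannick Ishikawa. That is 1.

1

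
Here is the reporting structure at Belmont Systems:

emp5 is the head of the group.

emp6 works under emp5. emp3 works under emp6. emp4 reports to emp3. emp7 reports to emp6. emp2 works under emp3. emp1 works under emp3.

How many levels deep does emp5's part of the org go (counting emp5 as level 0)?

The longest chain under emp5 runs emp5 → emp6 → emp3 → emp1, which is 3 levels below emp5.

3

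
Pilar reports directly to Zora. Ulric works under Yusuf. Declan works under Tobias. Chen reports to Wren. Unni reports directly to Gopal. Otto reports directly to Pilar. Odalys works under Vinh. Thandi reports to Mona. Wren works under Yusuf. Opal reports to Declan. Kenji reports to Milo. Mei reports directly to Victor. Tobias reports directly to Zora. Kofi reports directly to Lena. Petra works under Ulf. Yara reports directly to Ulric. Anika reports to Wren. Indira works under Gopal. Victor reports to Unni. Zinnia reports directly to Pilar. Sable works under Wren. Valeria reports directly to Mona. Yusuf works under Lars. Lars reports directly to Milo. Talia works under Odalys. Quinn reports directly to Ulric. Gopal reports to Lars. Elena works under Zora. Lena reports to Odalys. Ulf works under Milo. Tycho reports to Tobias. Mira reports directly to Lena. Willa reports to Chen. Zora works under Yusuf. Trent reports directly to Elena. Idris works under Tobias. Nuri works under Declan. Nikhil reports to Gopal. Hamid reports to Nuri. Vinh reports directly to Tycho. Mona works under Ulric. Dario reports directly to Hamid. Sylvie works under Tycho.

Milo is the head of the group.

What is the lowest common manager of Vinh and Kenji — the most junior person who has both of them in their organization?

Vinh's chain of managers is Tycho, Tobias, Zora, Yusuf, Lars, Milo. Kenji's chain of managers is Milo. The first manager that appears in both chains is Milo.

Milo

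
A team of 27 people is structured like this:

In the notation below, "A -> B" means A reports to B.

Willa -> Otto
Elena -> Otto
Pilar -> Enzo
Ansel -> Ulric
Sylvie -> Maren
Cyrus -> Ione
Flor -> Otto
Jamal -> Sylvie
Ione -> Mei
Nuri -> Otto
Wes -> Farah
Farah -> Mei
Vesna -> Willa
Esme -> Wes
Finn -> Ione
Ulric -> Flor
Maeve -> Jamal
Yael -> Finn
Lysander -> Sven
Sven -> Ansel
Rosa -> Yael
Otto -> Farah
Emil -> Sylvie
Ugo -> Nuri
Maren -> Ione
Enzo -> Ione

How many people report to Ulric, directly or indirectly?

3

Ulric directly manages Ansel. Under Ansel: Sven, Lysander (2). That's 3 in total.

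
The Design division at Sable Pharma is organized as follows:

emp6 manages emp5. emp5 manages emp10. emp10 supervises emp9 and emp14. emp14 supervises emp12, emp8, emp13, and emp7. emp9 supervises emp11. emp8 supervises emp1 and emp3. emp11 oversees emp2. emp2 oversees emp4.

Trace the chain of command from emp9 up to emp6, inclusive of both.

emp9 reports to emp10. emp10 reports to emp5. emp5 reports to emp6. emp6 is at the top.

emp9 -> emp10 -> emp5 -> emp6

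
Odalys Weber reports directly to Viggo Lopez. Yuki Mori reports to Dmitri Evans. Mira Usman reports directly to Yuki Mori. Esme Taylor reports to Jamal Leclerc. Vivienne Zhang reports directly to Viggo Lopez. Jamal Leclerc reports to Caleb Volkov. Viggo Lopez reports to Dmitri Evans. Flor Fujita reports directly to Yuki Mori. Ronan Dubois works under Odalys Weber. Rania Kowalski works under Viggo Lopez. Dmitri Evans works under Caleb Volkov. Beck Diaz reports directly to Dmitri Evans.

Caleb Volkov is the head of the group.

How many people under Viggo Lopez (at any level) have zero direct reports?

3

The people in Viggo Lopez's organization with no one reporting to them are Rania Kowalski, Vivienne Zhang, Ronan Dubois. That is 3.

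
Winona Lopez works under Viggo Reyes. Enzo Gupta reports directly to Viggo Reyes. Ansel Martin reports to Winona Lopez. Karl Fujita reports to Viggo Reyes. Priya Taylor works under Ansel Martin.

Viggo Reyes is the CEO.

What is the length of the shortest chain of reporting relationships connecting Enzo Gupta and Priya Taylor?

Enzo Gupta is 1 level below Viggo Reyes, and Priya Taylor is 3 levels below Viggo Reyes (their lowest common manager). The shortest path runs up from Enzo Gupta to Viggo Reyes and back down to Priya Taylor: 1 + 3 = 4 links.

4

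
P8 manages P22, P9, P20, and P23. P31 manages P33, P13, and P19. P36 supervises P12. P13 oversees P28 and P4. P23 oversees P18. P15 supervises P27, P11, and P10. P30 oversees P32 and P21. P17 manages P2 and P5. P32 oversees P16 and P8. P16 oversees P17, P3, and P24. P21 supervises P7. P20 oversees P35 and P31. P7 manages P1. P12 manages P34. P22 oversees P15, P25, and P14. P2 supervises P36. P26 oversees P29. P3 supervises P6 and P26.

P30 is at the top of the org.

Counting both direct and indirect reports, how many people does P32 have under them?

P32 directly manages P16, P8. Under P16: P24, P3, P26, P29, P6, P17, P5, P2, P36, P12, P34 (11). Under P8: P23, P18, P20, P35, P31, P19, P13, P28, P4, P33, P9, P22, P14, P25, P15, P10, P11, P27 (18). So P32's organization is 2 direct reports plus everyone under them: 12 + 19 = 31.

31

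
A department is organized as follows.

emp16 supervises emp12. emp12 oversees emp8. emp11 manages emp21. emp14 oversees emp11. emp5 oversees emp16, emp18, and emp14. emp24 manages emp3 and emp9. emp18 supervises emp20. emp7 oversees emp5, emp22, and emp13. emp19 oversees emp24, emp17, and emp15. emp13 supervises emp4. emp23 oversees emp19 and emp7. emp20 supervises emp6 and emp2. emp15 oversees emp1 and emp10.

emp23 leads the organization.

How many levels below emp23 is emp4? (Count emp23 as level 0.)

Chain from emp4 up to emp23: emp4 → emp13 → emp7 → emp23. That is 3 steps up, so emp4 is 3 levels below emp23.

3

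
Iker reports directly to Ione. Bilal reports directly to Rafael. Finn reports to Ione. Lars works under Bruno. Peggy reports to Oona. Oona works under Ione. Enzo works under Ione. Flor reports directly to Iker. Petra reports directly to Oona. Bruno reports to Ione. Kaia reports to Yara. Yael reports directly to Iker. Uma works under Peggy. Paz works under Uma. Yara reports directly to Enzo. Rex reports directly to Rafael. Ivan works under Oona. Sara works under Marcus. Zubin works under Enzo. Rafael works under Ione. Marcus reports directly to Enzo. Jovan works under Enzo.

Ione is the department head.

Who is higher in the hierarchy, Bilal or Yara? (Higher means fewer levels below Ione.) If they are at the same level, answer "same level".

Both Bilal and Yara are 2 levels below Ione.

same level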